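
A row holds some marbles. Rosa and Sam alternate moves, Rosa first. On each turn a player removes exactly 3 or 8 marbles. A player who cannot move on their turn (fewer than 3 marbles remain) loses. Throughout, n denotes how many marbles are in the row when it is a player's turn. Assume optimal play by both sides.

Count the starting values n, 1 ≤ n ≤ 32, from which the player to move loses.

Label each position W (a win for the player to move) or L (a loss). A position with no legal move is L; any other position is W exactly when some move reaches an L, and L when every move reaches a W.
n=0: no move → L
n=1: no move → L
n=2: no move → L
n=3: →0(L), so W
n=4: →1(L), so W
n=5: →2(L), so W
n=6: →3(W) only, which is W, so L
n=7: →4(W) only, which is W, so L
n=8: →0(L), so W
n=9: →6(L), so W
n=10: →7(L), so W
n=11: →8(W), 3(W) — all W, so L
n=12: →9(W), 4(W) — all W, so L
n=13: →10(W), 5(W) — all W, so L
n=14: →11(L), so W
n=15: →12(L), so W
n=16: →13(L), so W
n=17: →14(W), 9(W) — all W, so L
n=18: →15(W), 10(W) — all W, so L
n=19: →11(L), so W
n=20: →17(L), so W
n=21: →18(L), so W
n=22: →19(W), 14(W) — all W, so L
n=23: →20(W), 15(W) — all W, so L
n=24: →21(W), 16(W) — all W, so L
n=25: →22(L), so W
n=26: →23(L), so W
n=27: →24(L), so W
n=28: →25(W), 20(W) — all W, so L
n=29: →26(W), 21(W) — all W, so L
n=30: →22(L), so W
n=31: →28(L), so W
n=32: →29(L), so W
L entries with 1 ≤ n ≤ 32 (n=0 is outside the asked range and is not counted): n = 1, 2, 6, 7, 11, 12, 13, 17, 18, 22, 23, 24, 28, 29; that makes 14.

14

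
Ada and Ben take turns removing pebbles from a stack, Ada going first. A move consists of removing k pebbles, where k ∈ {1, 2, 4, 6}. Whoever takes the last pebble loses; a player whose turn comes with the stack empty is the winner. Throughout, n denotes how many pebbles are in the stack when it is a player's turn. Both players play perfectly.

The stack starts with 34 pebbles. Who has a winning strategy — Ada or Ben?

Ada wins.

Classify positions by backward induction: terminal positions (no move available) are W. From any other position, the mover wins iff some move reaches an L.
n=0: no move; the opponent has just taken the last pebble and therefore loses → W
n=1: only reaches 0(W), which is W → L
n=2: reaches L-position 1 → W
n=3: reaches L-position 1 → W
n=4: only reaches 3(W), 2(W), 0(W), all W → L
n=5: reaches L-position 4 → W
n=6: reaches L-position 4 → W
n=7: reaches L-position 1 → W
n=8: reaches L-position 4 → W
n=9: only reaches 8(W), 7(W), 5(W), 3(W), all W → L
n=10: reaches L-position 9 → W
n=11: reaches L-position 9 → W
n=12: only reaches 11(W), 10(W), 8(W), 6(W), all W → L
n=13: reaches L-position 12 → W
n=14: reaches L-position 12 → W
n=15: reaches L-position 9 → W
n=16: reaches L-position 12 → W
n=17: only reaches 16(W), 15(W), 13(W), 11(W), all W → L
n=18: reaches L-position 17 → W
n=19: reaches L-position 17 → W
n=20: only reaches 19(W), 18(W), 16(W), 14(W), all W → L
n=21: reaches L-position 20 → W
n=22: reaches L-position 20 → W
n=23: reaches L-position 17 → W
n=24: reaches L-position 20 → W
n=25: only reaches 24(W), 23(W), 21(W), 19(W), all W → L
n=26: reaches L-position 25 → W
n=27: reaches L-position 25 → W
n=28: only reaches 27(W), 26(W), 24(W), 22(W), all W → L
n=29: reaches L-position 28 → W
n=30: reaches L-position 28 → W
n=31: reaches L-position 25 → W
n=32: reaches L-position 28 → W
n=33: only reaches 32(W), 31(W), 29(W), 27(W), all W → L
n=34: reaches L-position 33 → W
From 34 Ada can remove 1, leaving 33, reaching an L position.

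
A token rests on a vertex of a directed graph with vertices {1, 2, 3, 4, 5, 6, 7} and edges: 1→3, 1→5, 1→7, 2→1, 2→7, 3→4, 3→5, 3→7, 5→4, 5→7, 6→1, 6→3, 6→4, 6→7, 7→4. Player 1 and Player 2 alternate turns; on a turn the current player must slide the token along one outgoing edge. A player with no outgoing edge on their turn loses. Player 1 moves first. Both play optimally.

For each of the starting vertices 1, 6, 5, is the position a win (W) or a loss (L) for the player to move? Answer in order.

Work bottom-up. With no move the player to move loses. Otherwise the position is W if at least one move leads to an L position for the opponent, and L if every move leads to a W.
Every edge goes from a vertex to one that appears earlier in the order 4, 7, 5, 3, 1, 2, 6, so processing vertices in that order labels each vertex after all of its successors.
4: no outgoing edge → L
7: can move to 4, which is L ⇒ W
5: can move to 4, which is L ⇒ W
3: can move to 4, which is L ⇒ W
1: moves to 3(W), 5(W), 7(W); every one is W ⇒ L
2: can move to 1, which is L ⇒ W
6: can move to 1, which is L ⇒ W

1: L, 6: W, 5: W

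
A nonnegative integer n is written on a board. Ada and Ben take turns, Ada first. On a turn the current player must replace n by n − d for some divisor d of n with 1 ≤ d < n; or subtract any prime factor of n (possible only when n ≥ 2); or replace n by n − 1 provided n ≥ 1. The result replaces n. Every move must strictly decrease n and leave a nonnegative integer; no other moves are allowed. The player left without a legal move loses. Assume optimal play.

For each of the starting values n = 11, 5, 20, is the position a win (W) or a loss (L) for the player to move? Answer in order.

11: W, 5: W, 20: L

Build the W/L table. Terminal = L. A non-terminal position is W if it has a move to some L; otherwise it is L.
n=0: no move → L
n=1: reaches L-position 0 → W
n=2: reaches L-position 0 → W
n=3: reaches L-position 0 → W
n=4: only reaches 2(W), 3(W), all W → L
n=5: reaches L-position 0 → W
n=6: reaches L-position 4 → W
n=7: reaches L-position 0 → W
n=8: reaches L-position 4 → W
n=9: only reaches 6(W), 8(W), all W → L
n=10: reaches L-position 9 → W
n=11: reaches L-position 0 → W
n=12: reaches L-position 9 → W
n=13: reaches L-position 0 → W
n=14: only reaches 7(W), 12(W), 13(W), all W → L
n=15: reaches L-position 14 → W
n=16: reaches L-position 14 → W
n=17: reaches L-position 0 → W
n=18: reaches L-position 9 → W
n=19: reaches L-position 0 → W
n=20: only reaches 10(W), 15(W), 16(W), 18(W), 19(W), all W → L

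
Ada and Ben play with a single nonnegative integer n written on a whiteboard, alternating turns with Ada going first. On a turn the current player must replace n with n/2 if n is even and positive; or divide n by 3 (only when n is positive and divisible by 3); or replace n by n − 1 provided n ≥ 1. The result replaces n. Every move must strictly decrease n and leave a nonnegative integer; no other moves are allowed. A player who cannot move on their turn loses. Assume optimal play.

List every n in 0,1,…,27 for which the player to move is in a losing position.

0, 2, 5, 7, 9, 11, 13, 16, 19, 23, 25

Positions with no move are L. A position that does have a move is losing for the player to move precisely when every available move leads to a winning position for the opponent. Fill in the labels:
n=0: no move → L
n=1: can move to 0, which is L ⇒ W
n=2: the only move is to 1(W), a W ⇒ L
n=3: can move to 2, which is L ⇒ W
n=4: can move to 2, which is L ⇒ W
n=5: the only move is to 4(W), a W ⇒ L
n=6: can move to 2, which is L ⇒ W
n=7: the only move is to 6(W), a W ⇒ L
n=8: can move to 7, which is L ⇒ W
n=9: moves to 3(W), 8(W); every one is W ⇒ L
n=10: can move to 5, which is L ⇒ W
n=11: the only move is to 10(W), a W ⇒ L
n=12: can move to 11, which is L ⇒ W
n=13: the only move is to 12(W), a W ⇒ L
n=14: can move to 7, which is L ⇒ W
n=15: can move to 5, which is L ⇒ W
n=16: moves to 8(W), 15(W); every one is W ⇒ L
n=17: can move to 16, which is L ⇒ W
n=18: can move to 9, which is L ⇒ W
n=19: the only move is to 18(W), a W ⇒ L
n=20: can move to 19, which is L ⇒ W
n=21: can move to 7, which is L ⇒ W
n=22: can move to 11, which is L ⇒ W
n=23: the only move is to 22(W), a W ⇒ L
n=24: can move to 23, which is L ⇒ W
n=25: the only move is to 24(W), a W ⇒ L
n=26: can move to 13, which is L ⇒ W
n=27: can move to 9, which is L ⇒ W
Reading off the rows marked L gives the requested list; there are 11 such values of n.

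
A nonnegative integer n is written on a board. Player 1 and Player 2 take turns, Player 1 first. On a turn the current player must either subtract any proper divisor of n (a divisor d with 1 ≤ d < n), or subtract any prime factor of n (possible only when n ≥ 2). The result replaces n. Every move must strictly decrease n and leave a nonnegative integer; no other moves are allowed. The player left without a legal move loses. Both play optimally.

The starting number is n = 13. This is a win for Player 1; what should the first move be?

Use the standard recursion: the mover loses at a terminal position; elsewhere, the mover wins exactly when some move hands the opponent an L position.
n=0: no move → L
n=1: no move → L
n=2: reaches L-position 0 → W
n=3: reaches L-position 0 → W
n=4: only reaches 2(W), 3(W), all W → L
n=5: reaches L-position 0 → W
n=6: reaches L-position 4 → W
n=7: reaches L-position 0 → W
n=8: reaches L-position 4 → W
n=9: only reaches 6(W), 8(W), all W → L
n=10: reaches L-position 9 → W
n=11: reaches L-position 0 → W
n=12: reaches L-position 9 → W
n=13: reaches L-position 0 → W
From 13, the L positions reachable in one move are: 0.

Move to 0.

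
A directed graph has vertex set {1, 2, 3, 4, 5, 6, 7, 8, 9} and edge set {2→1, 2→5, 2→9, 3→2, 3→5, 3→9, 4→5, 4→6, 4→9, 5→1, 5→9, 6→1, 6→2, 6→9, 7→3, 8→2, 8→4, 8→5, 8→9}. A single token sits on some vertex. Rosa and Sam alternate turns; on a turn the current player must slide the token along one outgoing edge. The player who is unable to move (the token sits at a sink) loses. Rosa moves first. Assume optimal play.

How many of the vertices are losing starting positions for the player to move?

Classify positions by backward induction: terminal positions (no move available) are L. From any other position, the mover wins iff some move reaches an L.
Every edge goes from a vertex to one that appears earlier in the order 1, 9, 5, 2, 6, 4, 8, 3, 7, so processing vertices in that order labels each vertex after all of its successors.
1: no outgoing edge → L
9: no outgoing edge → L
5: W (go to 9, an L position)
2: W (go to 9, an L position)
6: W (go to 9, an L position)
4: W (go to 9, an L position)
8: W (go to 9, an L position)
3: W (go to 9, an L position)
7: L (sole option 3(W) is W)
The L vertices are 1, 7, 9; that is 3 in all.

3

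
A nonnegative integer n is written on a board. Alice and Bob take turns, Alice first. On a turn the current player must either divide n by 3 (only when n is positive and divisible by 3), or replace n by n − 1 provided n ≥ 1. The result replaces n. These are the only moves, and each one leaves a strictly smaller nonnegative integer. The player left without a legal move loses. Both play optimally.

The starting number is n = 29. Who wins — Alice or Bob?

Alice wins.

Classify positions by backward induction: terminal positions (no move available) are L. From any other position, the mover wins iff some move reaches an L.
n=0: no move → L
n=1: W (go to 0, an L position)
n=2: L (sole option 1(W) is W)
n=3: W (go to 2, an L position)
n=4: L (sole option 3(W) is W)
n=5: W (go to 4, an L position)
n=6: W (go to 2, an L position)
n=7: L (sole option 6(W) is W)
n=8: W (go to 7, an L position)
n=9: L (options 3(W), 8(W) are all W)
n=10: W (go to 9, an L position)
n=11: L (sole option 10(W) is W)
n=12: W (go to 4, an L position)
n=13: L (sole option 12(W) is W)
n=14: W (go to 13, an L position)
n=15: L (options 5(W), 14(W) are all W)
n=16: W (go to 15, an L position)
n=17: L (sole option 16(W) is W)
n=18: W (go to 17, an L position)
n=19: L (sole option 18(W) is W)
n=20: W (go to 19, an L position)
n=21: W (go to 7, an L position)
n=22: L (sole option 21(W) is W)
n=23: W (go to 22, an L position)
n=24: L (options 8(W), 23(W) are all W)
n=25: W (go to 24, an L position)
n=26: L (sole option 25(W) is W)
n=27: W (go to 9, an L position)
n=28: L (sole option 27(W) is W)
n=29: W (go to 28, an L position)
From 29 Alice can move to 28, reaching an L position.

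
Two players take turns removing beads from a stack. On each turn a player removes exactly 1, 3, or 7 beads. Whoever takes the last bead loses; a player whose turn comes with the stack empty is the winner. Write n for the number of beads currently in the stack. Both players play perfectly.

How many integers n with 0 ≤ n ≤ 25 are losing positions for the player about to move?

13

Use the standard recursion: the mover wins at a terminal position; elsewhere, the mover wins exactly when some move hands the opponent an L position.
n=0: no move; the opponent has just taken the last bead and therefore loses → W
n=1: →0(W) only, which is W, so L
n=2: →1(L), so W
n=3: →2(W), 0(W) — all W, so L
n=4: →3(L), so W
n=5: →4(W), 2(W) — all W, so L
n=6: →5(L), so W
n=7: →6(W), 4(W), 0(W) — all W, so L
n=8: →7(L), so W
n=9: →8(W), 6(W), 2(W) — all W, so L
n=10: →9(L), so W
n=11: →10(W), 8(W), 4(W) — all W, so L
n=12: →11(L), so W
n=13: →12(W), 10(W), 6(W) — all W, so L
n=14: →13(L), so W
n=15: →14(W), 12(W), 8(W) — all W, so L
n=16: →15(L), so W
n=17: →16(W), 14(W), 10(W) — all W, so L
n=18: →17(L), so W
n=19: →18(W), 16(W), 12(W) — all W, so L
n=20: →19(L), so W
n=21: →20(W), 18(W), 14(W) — all W, so L
n=22: →21(L), so W
n=23: →22(W), 20(W), 16(W) — all W, so L
n=24: →23(L), so W
n=25: →24(W), 22(W), 18(W) — all W, so L
L entries with 0 ≤ n ≤ 25: n = 1, 3, 5, 7, 9, 11, 13, 15, 17, 19, 21, 23, 25; that makes 13.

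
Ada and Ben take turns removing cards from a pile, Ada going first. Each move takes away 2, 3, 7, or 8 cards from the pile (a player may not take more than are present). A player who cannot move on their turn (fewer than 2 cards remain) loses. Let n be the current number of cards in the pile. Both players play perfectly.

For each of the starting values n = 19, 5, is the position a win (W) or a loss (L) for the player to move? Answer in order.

Use the standard recursion: the mover loses at a terminal position; elsewhere, the mover wins exactly when some move hands the opponent an L position.
n=0: no move → L
n=1: no move → L
n=2: W (go to 0, an L position)
n=3: W (go to 1, an L position)
n=4: W (go to 1, an L position)
n=5: L (options 3(W), 2(W) are all W)
n=6: L (options 4(W), 3(W) are all W)
n=7: W (go to 5, an L position)
n=8: W (go to 6, an L position)
n=9: W (go to 6, an L position)
n=10: L (options 8(W), 7(W), 3(W), 2(W) are all W)
n=11: L (options 9(W), 8(W), 4(W), 3(W) are all W)
n=12: W (go to 10, an L position)
n=13: W (go to 11, an L position)
n=14: W (go to 11, an L position)
n=15: L (options 13(W), 12(W), 8(W), 7(W) are all W)
n=16: L (options 14(W), 13(W), 9(W), 8(W) are all W)
n=17: W (go to 15, an L position)
n=18: W (go to 16, an L position)
n=19: W (go to 16, an L position)

19: W, 5: L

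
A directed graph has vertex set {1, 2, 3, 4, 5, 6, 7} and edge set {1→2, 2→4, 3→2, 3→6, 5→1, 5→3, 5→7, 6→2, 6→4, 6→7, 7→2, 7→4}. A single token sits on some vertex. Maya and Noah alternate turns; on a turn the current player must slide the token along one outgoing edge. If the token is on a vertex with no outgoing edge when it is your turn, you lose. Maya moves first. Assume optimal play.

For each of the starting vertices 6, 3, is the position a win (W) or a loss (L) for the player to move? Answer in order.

Work bottom-up. With no move the player to move loses. Otherwise the position is W if at least one move leads to an L position for the opponent, and L if every move leads to a W.
Every edge goes from a vertex to one that appears earlier in the order 4, 2, 7, 6, 3, 1, 5, so processing vertices in that order labels each vertex after all of its successors.
4: no outgoing edge → L
2: →4(L), so W
7: →4(L), so W
6: →4(L), so W
3: →6(W), 2(W) — all W, so L
1: →2(W) only, which is W, so L
5: →1(L), so W

6: W, 3: L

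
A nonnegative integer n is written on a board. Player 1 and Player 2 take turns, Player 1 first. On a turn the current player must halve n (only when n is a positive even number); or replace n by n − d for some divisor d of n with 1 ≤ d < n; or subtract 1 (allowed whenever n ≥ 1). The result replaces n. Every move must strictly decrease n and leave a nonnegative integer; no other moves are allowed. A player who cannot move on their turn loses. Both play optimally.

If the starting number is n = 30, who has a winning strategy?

Build the W/L table. Terminal = L. A non-terminal position is W if it has a move to some L; otherwise it is L.
n=0: no move → L
n=1: reaches L-position 0 → W
n=2: only reaches 1(W), which is W → L
n=3: reaches L-position 2 → W
n=4: reaches L-position 2 → W
n=5: only reaches 4(W), which is W → L
n=6: reaches L-position 5 → W
n=7: only reaches 6(W), which is W → L
n=8: reaches L-position 7 → W
n=9: only reaches 6(W), 8(W), all W → L
n=10: reaches L-position 5 → W
n=11: only reaches 10(W), which is W → L
n=12: reaches L-position 9 → W
n=13: only reaches 12(W), which is W → L
n=14: reaches L-position 7 → W
n=15: only reaches 10(W), 12(W), 14(W), all W → L
n=16: reaches L-position 15 → W
n=17: only reaches 16(W), which is W → L
n=18: reaches L-position 9 → W
n=19: only reaches 18(W), which is W → L
n=20: reaches L-position 15 → W
n=21: only reaches 14(W), 18(W), 20(W), all W → L
n=22: reaches L-position 11 → W
n=23: only reaches 22(W), which is W → L
n=24: reaches L-position 21 → W
n=25: only reaches 20(W), 24(W), all W → L
n=26: reaches L-position 13 → W
n=27: only reaches 18(W), 24(W), 26(W), all W → L
n=28: reaches L-position 21 → W
n=29: only reaches 28(W), which is W → L
n=30: reaches L-position 15 → W
The starting position 30 is W: Player 1 should move to 15, handing over an L position.

Player 1 wins.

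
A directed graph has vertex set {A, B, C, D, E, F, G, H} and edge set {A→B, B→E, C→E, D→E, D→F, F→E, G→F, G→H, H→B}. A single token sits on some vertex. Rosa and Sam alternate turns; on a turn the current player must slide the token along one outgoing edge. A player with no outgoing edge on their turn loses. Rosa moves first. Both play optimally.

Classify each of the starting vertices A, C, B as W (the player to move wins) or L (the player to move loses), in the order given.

A: L, C: W, B: W

Classify positions by backward induction: terminal positions (no move available) are L. From any other position, the mover wins iff some move reaches an L.
Every edge goes from a vertex to one that appears earlier in the order E, B, F, D, C, A, H, G, so processing vertices in that order labels each vertex after all of its successors.
E: no outgoing edge → L
B: →E(L), so W
F: →E(L), so W
D: →E(L), so W
C: →E(L), so W
A: →B(W) only, which is W, so L
H: →B(W) only, which is W, so L
G: →H(L), so W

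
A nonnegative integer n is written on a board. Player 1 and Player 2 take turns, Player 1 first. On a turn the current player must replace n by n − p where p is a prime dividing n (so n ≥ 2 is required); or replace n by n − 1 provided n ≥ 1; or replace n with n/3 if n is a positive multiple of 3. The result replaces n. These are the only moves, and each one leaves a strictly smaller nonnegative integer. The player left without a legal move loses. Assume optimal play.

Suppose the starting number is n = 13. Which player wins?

Label each position W (a win for the player to move) or L (a loss). A position with no legal move is L; any other position is W exactly when some move reaches an L, and L when every move reaches a W.
n=0: no move → L
n=1: reaches L-position 0 → W
n=2: reaches L-position 0 → W
n=3: reaches L-position 0 → W
n=4: only reaches 2(W), 3(W), all W → L
n=5: reaches L-position 0 → W
n=6: reaches L-position 4 → W
n=7: reaches L-position 0 → W
n=8: only reaches 6(W), 7(W), all W → L
n=9: reaches L-position 8 → W
n=10: reaches L-position 8 → W
n=11: reaches L-position 0 → W
n=12: reaches L-position 4 → W
n=13: reaches L-position 0 → W
From 13 Player 1 can move to 0, reaching an L position.

Player 1 wins.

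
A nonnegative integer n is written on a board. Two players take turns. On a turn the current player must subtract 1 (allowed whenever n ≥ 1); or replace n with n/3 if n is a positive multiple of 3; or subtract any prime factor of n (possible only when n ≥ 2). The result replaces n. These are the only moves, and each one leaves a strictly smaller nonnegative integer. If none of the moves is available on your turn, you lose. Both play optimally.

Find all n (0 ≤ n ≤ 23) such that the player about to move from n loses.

Label each position W (a win for the player to move) or L (a loss). A position with no legal move is L; any other position is W exactly when some move reaches an L, and L when every move reaches a W.
n=0: no move → L
n=1: can move to 0, which is L ⇒ W
n=2: can move to 0, which is L ⇒ W
n=3: can move to 0, which is L ⇒ W
n=4: moves to 2(W), 3(W); every one is W ⇒ L
n=5: can move to 0, which is L ⇒ W
n=6: can move to 4, which is L ⇒ W
n=7: can move to 0, which is L ⇒ W
n=8: moves to 6(W), 7(W); every one is W ⇒ L
n=9: can move to 8, which is L ⇒ W
n=10: can move to 8, which is L ⇒ W
n=11: can move to 0, which is L ⇒ W
n=12: can move to 4, which is L ⇒ W
n=13: can move to 0, which is L ⇒ W
n=14: moves to 7(W), 12(W), 13(W); every one is W ⇒ L
n=15: can move to 14, which is L ⇒ W
n=16: can move to 14, which is L ⇒ W
n=17: can move to 0, which is L ⇒ W
n=18: moves to 6(W), 15(W), 16(W), 17(W); every one is W ⇒ L
n=19: can move to 0, which is L ⇒ W
n=20: can move to 18, which is L ⇒ W
n=21: can move to 14, which is L ⇒ W
n=22: moves to 11(W), 20(W), 21(W); every one is W ⇒ L
n=23: can move to 0, which is L ⇒ W
Reading off the rows marked L gives the requested list; there are 6 such values of n.

0, 4, 8, 14, 18, 22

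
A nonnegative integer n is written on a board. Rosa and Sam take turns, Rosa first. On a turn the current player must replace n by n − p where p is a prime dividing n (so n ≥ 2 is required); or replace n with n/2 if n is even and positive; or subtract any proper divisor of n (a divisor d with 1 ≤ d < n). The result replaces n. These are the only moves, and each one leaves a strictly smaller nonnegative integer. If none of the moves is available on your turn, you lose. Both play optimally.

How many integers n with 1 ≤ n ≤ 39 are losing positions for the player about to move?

9

Classify positions by backward induction: terminal positions (no move available) are L. From any other position, the mover wins iff some move reaches an L.
n=0: no move → L
n=1: no move → L
n=2: can move to 0, which is L ⇒ W
n=3: can move to 0, which is L ⇒ W
n=4: moves to 2(W), 3(W); every one is W ⇒ L
n=5: can move to 0, which is L ⇒ W
n=6: can move to 4, which is L ⇒ W
n=7: can move to 0, which is L ⇒ W
n=8: can move to 4, which is L ⇒ W
n=9: moves to 6(W), 8(W); every one is W ⇒ L
n=10: can move to 9, which is L ⇒ W
n=11: can move to 0, which is L ⇒ W
n=12: can move to 9, which is L ⇒ W
n=13: can move to 0, which is L ⇒ W
n=14: moves to 7(W), 12(W), 13(W); every one is W ⇒ L
n=15: can move to 14, which is L ⇒ W
n=16: can move to 14, which is L ⇒ W
n=17: can move to 0, which is L ⇒ W
n=18: can move to 9, which is L ⇒ W
n=19: can move to 0, which is L ⇒ W
n=20: moves to 10(W), 15(W), 16(W), 18(W), 19(W); every one is W ⇒ L
n=21: can move to 14, which is L ⇒ W
n=22: can move to 20, which is L ⇒ W
n=23: can move to 0, which is L ⇒ W
n=24: can move to 20, which is L ⇒ W
n=25: can move to 20, which is L ⇒ W
n=26: moves to 13(W), 24(W), 25(W); every one is W ⇒ L
n=27: can move to 26, which is L ⇒ W
n=28: can move to 14, which is L ⇒ W
n=29: can move to 0, which is L ⇒ W
n=30: can move to 20, which is L ⇒ W
n=31: can move to 0, which is L ⇒ W
n=32: moves to 16(W), 24(W), 28(W), 30(W), 31(W); every one is W ⇒ L
n=33: can move to 32, which is L ⇒ W
n=34: can move to 32, which is L ⇒ W
n=35: moves to 28(W), 30(W), 34(W); every one is W ⇒ L
n=36: can move to 32, which is L ⇒ W
n=37: can move to 0, which is L ⇒ W
n=38: moves to 19(W), 36(W), 37(W); every one is W ⇒ L
n=39: can move to 26, which is L ⇒ W
L entries with 1 ≤ n ≤ 39 (n=0 is outside the asked range and is not counted): n = 1, 4, 9, 14, 20, 26, 32, 35, 38; that makes 9.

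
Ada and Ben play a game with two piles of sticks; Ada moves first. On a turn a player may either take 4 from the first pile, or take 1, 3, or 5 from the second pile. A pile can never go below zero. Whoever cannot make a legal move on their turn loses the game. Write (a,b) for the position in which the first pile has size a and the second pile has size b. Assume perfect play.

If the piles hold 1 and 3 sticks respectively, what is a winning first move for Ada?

Move to (1,2).

Classify positions by backward induction: terminal positions (no move available) are L. From any other position, the mover wins iff some move reaches an L.
No move ever increases a pile, so every position that can arise here has a ≤ 1 and b ≤ 3; it is enough to label the cells with 0 ≤ a ≤ 1 and 0 ≤ b ≤ 3.
Every move lowers a or b (never raises either), so fill the grid row by row in increasing a, and left to right within a row: each cell's successors are then already labelled.
      b=0  b=1  b=2  b=3
a=0:    L    W    L    W
a=1:    L    W    L    W
Cells with no legal move (terminal, hence L): (0,0), (1,0).
The remaining L cells, each justified by listing all of its moves:
(0,2): →(0,1)(W) only, which is W, so L
(1,2): →(1,1)(W) only, which is W, so L
Every other cell has at least one move into one of the L cells above, so it is W.
From (1,3), the L positions reachable in one move are: (1,2), (1,0). Any move reaching one of these is winning.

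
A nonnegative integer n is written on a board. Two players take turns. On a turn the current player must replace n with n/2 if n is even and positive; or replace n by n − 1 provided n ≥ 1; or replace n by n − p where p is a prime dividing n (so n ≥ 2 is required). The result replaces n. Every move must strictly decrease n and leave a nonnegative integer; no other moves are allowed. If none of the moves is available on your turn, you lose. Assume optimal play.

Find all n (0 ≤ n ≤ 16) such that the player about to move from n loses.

0, 4, 9, 14

Build the W/L table. Terminal = L. A non-terminal position is W if it has a move to some L; otherwise it is L.
n=0: no move → L
n=1: reaches L-position 0 → W
n=2: reaches L-position 0 → W
n=3: reaches L-position 0 → W
n=4: only reaches 2(W), 3(W), all W → L
n=5: reaches L-position 0 → W
n=6: reaches L-position 4 → W
n=7: reaches L-position 0 → W
n=8: reaches L-position 4 → W
n=9: only reaches 6(W), 8(W), all W → L
n=10: reaches L-position 9 → W
n=11: reaches L-position 0 → W
n=12: reaches L-position 9 → W
n=13: reaches L-position 0 → W
n=14: only reaches 7(W), 12(W), 13(W), all W → L
n=15: reaches L-position 14 → W
n=16: reaches L-position 14 → W
The losing starting values of n are exactly the entries labelled L in this table (4 of them).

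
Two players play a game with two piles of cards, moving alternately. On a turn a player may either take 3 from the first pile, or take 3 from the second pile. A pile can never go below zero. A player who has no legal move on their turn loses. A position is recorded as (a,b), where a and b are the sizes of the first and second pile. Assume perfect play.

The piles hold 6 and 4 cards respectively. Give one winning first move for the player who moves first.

Move to (3,4).

Classify positions by backward induction: terminal positions (no move available) are L. From any other position, the mover wins iff some move reaches an L.
No move ever increases a pile, so every position that can arise here has a ≤ 6 and b ≤ 4; it is enough to label the cells with 0 ≤ a ≤ 6 and 0 ≤ b ≤ 4.
Every move lowers a or b (never raises either), so fill the grid row by row in increasing a, and left to right within a row: each cell's successors are then already labelled.
      b=0  b=1  b=2  b=3  b=4
a=0:    L    L    L    W    W
a=1:    L    L    L    W    W
a=2:    L    L    L    W    W
a=3:    W    W    W    L    L
a=4:    W    W    W    L    L
a=5:    W    W    W    L    L
a=6:    L    L    L    W    W
Cells with no legal move (terminal, hence L): (0,0), (0,1), (0,2), (1,0), (1,1), (1,2), (2,0), (2,1), (2,2).
The remaining L cells, each justified by listing all of its moves:
(3,3): →(0,3)(W), (3,0)(W) — all W, so L
(3,4): →(0,4)(W), (3,1)(W) — all W, so L
(4,3): →(1,3)(W), (4,0)(W) — all W, so L
(4,4): →(1,4)(W), (4,1)(W) — all W, so L
(5,3): →(2,3)(W), (5,0)(W) — all W, so L
(5,4): →(2,4)(W), (5,1)(W) — all W, so L
(6,0): →(3,0)(W) only, which is W, so L
(6,1): →(3,1)(W) only, which is W, so L
(6,2): →(3,2)(W) only, which is W, so L
Every other cell has at least one move into one of the L cells above, so it is W.
From (6,4), the L positions reachable in one move are: (3,4), (6,1). Any move reaching one of these is winning.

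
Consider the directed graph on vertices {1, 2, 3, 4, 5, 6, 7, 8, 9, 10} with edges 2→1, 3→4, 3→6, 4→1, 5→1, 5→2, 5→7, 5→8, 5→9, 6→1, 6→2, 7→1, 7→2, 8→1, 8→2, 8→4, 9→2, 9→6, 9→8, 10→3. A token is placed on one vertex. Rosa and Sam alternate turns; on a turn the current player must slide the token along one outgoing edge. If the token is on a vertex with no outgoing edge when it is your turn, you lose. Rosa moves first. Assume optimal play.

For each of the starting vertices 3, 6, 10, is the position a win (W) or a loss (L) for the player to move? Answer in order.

Classify positions by backward induction: terminal positions (no move available) are L. From any other position, the mover wins iff some move reaches an L.
Every edge goes from a vertex to one that appears earlier in the order 1, 2, 4, 6, 8, 3, 9, 7, 10, 5, so processing vertices in that order labels each vertex after all of its successors.
1: no outgoing edge → L
2: W (go to 1, an L position)
4: W (go to 1, an L position)
6: W (go to 1, an L position)
8: W (go to 1, an L position)
3: L (options 6(W), 4(W) are all W)
9: L (options 8(W), 6(W), 2(W) are all W)
7: W (go to 1, an L position)
10: W (go to 3, an L position)
5: W (go to 9, an L position)

3: L, 6: W, 10: W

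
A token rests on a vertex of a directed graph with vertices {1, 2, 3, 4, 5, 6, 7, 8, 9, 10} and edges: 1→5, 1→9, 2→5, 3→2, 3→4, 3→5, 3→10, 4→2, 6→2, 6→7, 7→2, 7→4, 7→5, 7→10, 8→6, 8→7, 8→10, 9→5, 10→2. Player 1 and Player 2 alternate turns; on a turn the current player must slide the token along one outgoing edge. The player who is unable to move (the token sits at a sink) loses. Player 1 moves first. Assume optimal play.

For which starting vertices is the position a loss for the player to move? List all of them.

Work bottom-up. With no move the player to move loses. Otherwise the position is W if at least one move leads to an L position for the opponent, and L if every move leads to a W.
Every edge goes from a vertex to one that appears earlier in the order 5, 2, 9, 4, 10, 7, 6, 1, 8, 3, so processing vertices in that order labels each vertex after all of its successors.
5: no outgoing edge → L
2: reaches L-position 5 → W
9: reaches L-position 5 → W
4: only reaches 2(W), which is W → L
10: only reaches 2(W), which is W → L
7: reaches L-position 10 → W
6: only reaches 7(W), 2(W), all W → L
1: reaches L-position 5 → W
8: reaches L-position 6 → W
3: reaches L-position 10 → W
The losing starting vertices are exactly the entries labelled L in this table (4 of them).

4, 5, 6, 10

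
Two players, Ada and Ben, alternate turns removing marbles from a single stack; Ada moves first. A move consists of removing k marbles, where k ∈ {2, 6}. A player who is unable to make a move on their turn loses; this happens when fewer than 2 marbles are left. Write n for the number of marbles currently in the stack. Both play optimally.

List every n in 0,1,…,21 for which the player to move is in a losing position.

Use the standard recursion: the mover loses at a terminal position; elsewhere, the mover wins exactly when some move hands the opponent an L position.
n=0: no move → L
n=1: no move → L
n=2: reaches L-position 0 → W
n=3: reaches L-position 1 → W
n=4: only reaches 2(W), which is W → L
n=5: only reaches 3(W), which is W → L
n=6: reaches L-position 4 → W
n=7: reaches L-position 5 → W
n=8: only reaches 6(W), 2(W), all W → L
n=9: only reaches 7(W), 3(W), all W → L
n=10: reaches L-position 8 → W
n=11: reaches L-position 9 → W
n=12: only reaches 10(W), 6(W), all W → L
n=13: only reaches 11(W), 7(W), all W → L
n=14: reaches L-position 12 → W
n=15: reaches L-position 13 → W
n=16: only reaches 14(W), 10(W), all W → L
n=17: only reaches 15(W), 11(W), all W → L
n=18: reaches L-position 16 → W
n=19: reaches L-position 17 → W
n=20: only reaches 18(W), 14(W), all W → L
n=21: only reaches 19(W), 15(W), all W → L
The losing starting values of n are exactly the entries labelled L in this table (12 of them).

0, 1, 4, 5, 8, 9, 12, 13, 16, 17, 20, 21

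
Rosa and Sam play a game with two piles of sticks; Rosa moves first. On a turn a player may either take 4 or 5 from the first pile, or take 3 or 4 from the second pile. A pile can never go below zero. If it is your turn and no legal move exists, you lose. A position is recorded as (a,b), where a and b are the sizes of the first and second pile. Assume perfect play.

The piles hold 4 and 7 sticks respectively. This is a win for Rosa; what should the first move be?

Classify positions by backward induction: terminal positions (no move available) are L. From any other position, the mover wins iff some move reaches an L.
No move ever increases a pile, so every position that can arise here has a ≤ 4 and b ≤ 7; it is enough to label the cells with 0 ≤ a ≤ 4 and 0 ≤ b ≤ 7.
Every move lowers a or b (never raises either), so fill the grid row by row in increasing a, and left to right within a row: each cell's successors are then already labelled.
      b=0  b=1  b=2  b=3  b=4  b=5  b=6  b=7
a=0:    L    L    L    W    W    W    W    L
a=1:    L    L    L    W    W    W    W    L
a=2:    L    L    L    W    W    W    W    L
a=3:    L    L    L    W    W    W    W    L
a=4:    W    W    W    L    L    L    W    W
Cells with no legal move (terminal, hence L): (0,0), (0,1), (0,2), (1,0), (1,1), (1,2), (2,0), (2,1), (2,2), (3,0), (3,1), (3,2).
The remaining L cells, each justified by listing all of its moves:
(0,7): only reaches (0,4)(W), (0,3)(W), all W → L
(1,7): only reaches (1,4)(W), (1,3)(W), all W → L
(2,7): only reaches (2,4)(W), (2,3)(W), all W → L
(3,7): only reaches (3,4)(W), (3,3)(W), all W → L
(4,3): only reaches (0,3)(W), (4,0)(W), all W → L
(4,4): only reaches (0,4)(W), (4,1)(W), (4,0)(W), all W → L
(4,5): only reaches (0,5)(W), (4,2)(W), (4,1)(W), all W → L
Every other cell has at least one move into one of the L cells above, so it is W.
From (4,7), the L positions reachable in one move are: (0,7), (4,4), (4,3). Any move reaching one of these is winning.

Move to (0,7).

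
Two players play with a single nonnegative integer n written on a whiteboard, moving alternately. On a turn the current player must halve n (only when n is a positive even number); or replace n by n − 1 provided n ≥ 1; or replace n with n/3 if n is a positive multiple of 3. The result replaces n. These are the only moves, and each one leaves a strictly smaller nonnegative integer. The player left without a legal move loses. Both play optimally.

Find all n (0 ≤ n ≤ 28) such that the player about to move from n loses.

0, 2, 5, 7, 9, 11, 13, 16, 19, 23, 25, 28

Build the W/L table. Terminal = L. A non-terminal position is W if it has a move to some L; otherwise it is L.
n=0: no move → L
n=1: can move to 0, which is L ⇒ W
n=2: the only move is to 1(W), a W ⇒ L
n=3: can move to 2, which is L ⇒ W
n=4: can move to 2, which is L ⇒ W
n=5: the only move is to 4(W), a W ⇒ L
n=6: can move to 2, which is L ⇒ W
n=7: the only move is to 6(W), a W ⇒ L
n=8: can move to 7, which is L ⇒ W
n=9: moves to 3(W), 8(W); every one is W ⇒ L
n=10: can move to 5, which is L ⇒ W
n=11: the only move is to 10(W), a W ⇒ L
n=12: can move to 11, which is L ⇒ W
n=13: the only move is to 12(W), a W ⇒ L
n=14: can move to 7, which is L ⇒ W
n=15: can move to 5, which is L ⇒ W
n=16: moves to 8(W), 15(W); every one is W ⇒ L
n=17: can move to 16, which is L ⇒ W
n=18: can move to 9, which is L ⇒ W
n=19: the only move is to 18(W), a W ⇒ L
n=20: can move to 19, which is L ⇒ W
n=21: can move to 7, which is L ⇒ W
n=22: can move to 11, which is L ⇒ W
n=23: the only move is to 22(W), a W ⇒ L
n=24: can move to 23, which is L ⇒ W
n=25: the only move is to 24(W), a W ⇒ L
n=26: can move to 13, which is L ⇒ W
n=27: can move to 9, which is L ⇒ W
n=28: moves to 14(W), 27(W); every one is W ⇒ L
Reading off the rows marked L gives the requested list; there are 12 such values of n.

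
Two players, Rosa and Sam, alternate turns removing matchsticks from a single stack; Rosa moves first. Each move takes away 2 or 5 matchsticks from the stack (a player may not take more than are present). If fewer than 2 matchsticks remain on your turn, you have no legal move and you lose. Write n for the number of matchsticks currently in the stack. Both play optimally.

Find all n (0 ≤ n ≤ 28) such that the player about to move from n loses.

0, 1, 4, 7, 8, 11, 14, 15, 18, 21, 22, 25, 28

Label each position W (a win for the player to move) or L (a loss). A position with no legal move is L; any other position is W exactly when some move reaches an L, and L when every move reaches a W.
n=0: no move → L
n=1: no move → L
n=2: can move to 0, which is L ⇒ W
n=3: can move to 1, which is L ⇒ W
n=4: the only move is to 2(W), a W ⇒ L
n=5: can move to 0, which is L ⇒ W
n=6: can move to 4, which is L ⇒ W
n=7: moves to 5(W), 2(W); every one is W ⇒ L
n=8: moves to 6(W), 3(W); every one is W ⇒ L
n=9: can move to 7, which is L ⇒ W
n=10: can move to 8, which is L ⇒ W
n=11: moves to 9(W), 6(W); every one is W ⇒ L
n=12: can move to 7, which is L ⇒ W
n=13: can move to 11, which is L ⇒ W
n=14: moves to 12(W), 9(W); every one is W ⇒ L
n=15: moves to 13(W), 10(W); every one is W ⇒ L
n=16: can move to 14, which is L ⇒ W
n=17: can move to 15, which is L ⇒ W
n=18: moves to 16(W), 13(W); every one is W ⇒ L
n=19: can move to 14, which is L ⇒ W
n=20: can move to 18, which is L ⇒ W
n=21: moves to 19(W), 16(W); every one is W ⇒ L
n=22: moves to 20(W), 17(W); every one is W ⇒ L
n=23: can move to 21, which is L ⇒ W
n=24: can move to 22, which is L ⇒ W
n=25: moves to 23(W), 20(W); every one is W ⇒ L
n=26: can move to 21, which is L ⇒ W
n=27: can move to 25, which is L ⇒ W
n=28: moves to 26(W), 23(W); every one is W ⇒ L
The losing starting values of n are exactly the entries labelled L in this table (13 of them).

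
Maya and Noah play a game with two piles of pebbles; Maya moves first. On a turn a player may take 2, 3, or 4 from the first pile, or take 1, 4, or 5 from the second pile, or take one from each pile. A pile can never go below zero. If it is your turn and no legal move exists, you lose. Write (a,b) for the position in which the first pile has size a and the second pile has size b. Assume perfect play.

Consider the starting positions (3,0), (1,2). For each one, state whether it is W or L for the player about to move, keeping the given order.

Use the standard recursion: the mover loses at a terminal position; elsewhere, the mover wins exactly when some move hands the opponent an L position.
No move ever increases a pile, so every position that can arise here has a ≤ 3 and b ≤ 2; it is enough to label the cells with 0 ≤ a ≤ 3 and 0 ≤ b ≤ 2.
Every move lowers a or b (never raises either), so fill the grid row by row in increasing a, and left to right within a row: each cell's successors are then already labelled.
      b=0  b=1  b=2
a=0:    L    W    L
a=1:    L    W    L
a=2:    W    W    W
a=3:    W    L    W
Cells with no legal move (terminal, hence L): (0,0), (1,0).
The remaining L cells, each justified by listing all of its moves:
(0,2): L (sole option (0,1)(W) is W)
(1,2): L (options (1,1)(W), (0,1)(W) are all W)
(3,1): L (options (1,1)(W), (0,1)(W), (3,0)(W), (2,0)(W) are all W)
Every other cell has at least one move into one of the L cells above, so it is W.
(3,0): the move to (1,0) reaches an L cell, so W
(1,2): one of the L cells justified above, so L

(3,0): W, (1,2): L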